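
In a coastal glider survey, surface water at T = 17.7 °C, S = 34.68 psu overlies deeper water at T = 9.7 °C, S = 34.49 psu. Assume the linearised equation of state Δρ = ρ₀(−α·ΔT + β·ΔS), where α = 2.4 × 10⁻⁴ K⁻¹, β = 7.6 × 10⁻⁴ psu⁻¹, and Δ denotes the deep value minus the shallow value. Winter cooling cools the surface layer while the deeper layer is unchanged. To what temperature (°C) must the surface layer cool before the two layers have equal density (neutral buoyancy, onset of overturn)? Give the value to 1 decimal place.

10.3 °C

Neutral buoyancy requires Δρ = 0, i.e. −α(T_deep − T_surf′) + β(S_deep − S_surf) = 0.
T_surf′ = T_deep − (β/α)·ΔS = 9.7 − (7.6 × 10⁻⁴/2.4 × 10⁻⁴)·(-0.19) = 10.302 °C.
Cooling required: 17.7 − (10.302) = 7.398 °C.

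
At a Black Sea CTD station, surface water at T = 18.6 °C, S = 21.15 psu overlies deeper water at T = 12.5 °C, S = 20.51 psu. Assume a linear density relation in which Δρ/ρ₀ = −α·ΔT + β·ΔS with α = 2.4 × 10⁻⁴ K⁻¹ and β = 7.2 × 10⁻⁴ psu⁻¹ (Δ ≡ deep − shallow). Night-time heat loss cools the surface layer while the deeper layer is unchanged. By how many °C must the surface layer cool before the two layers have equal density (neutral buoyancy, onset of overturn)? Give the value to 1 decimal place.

Neutral buoyancy requires Δρ = 0, i.e. −α(T_deep − T_surf′) + β(S_deep − S_surf) = 0.
T_surf′ = T_deep − (β/α)·ΔS = 12.5 − (7.2 × 10⁻⁴/2.4 × 10⁻⁴)·(-0.64) = 14.420 °C.
Cooling required: 18.6 − (14.420) = 4.180 °C.

4.2 °C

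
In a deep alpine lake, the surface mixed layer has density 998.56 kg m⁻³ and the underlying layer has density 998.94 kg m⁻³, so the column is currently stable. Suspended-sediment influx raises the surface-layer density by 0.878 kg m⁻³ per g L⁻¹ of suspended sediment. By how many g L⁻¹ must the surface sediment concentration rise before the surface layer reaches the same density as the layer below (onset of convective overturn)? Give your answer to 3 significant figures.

0.433 g L⁻¹

Density deficit of the surface layer: 998.94 − 998.56 = 0.38 kg m⁻³.
Required change = 0.38 / 0.878 = 0.433 g L⁻¹.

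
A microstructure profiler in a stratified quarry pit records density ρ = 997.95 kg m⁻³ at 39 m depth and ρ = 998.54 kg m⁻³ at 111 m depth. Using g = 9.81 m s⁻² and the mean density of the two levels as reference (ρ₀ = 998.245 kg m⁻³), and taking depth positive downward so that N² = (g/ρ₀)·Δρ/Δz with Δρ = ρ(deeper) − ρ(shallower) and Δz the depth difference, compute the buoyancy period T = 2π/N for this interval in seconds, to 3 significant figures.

Δρ = 998.54 − 997.95 = 0.59 kg m⁻³ over Δz = 111 − 39 = 72 m.
N² = (9.81/998.245) × (0.59/72) = 8.0529 × 10⁻⁵ s⁻².
N = √(8.0529 × 10⁻⁵) = 8.9738 × 10⁻³ rad s⁻¹, so T = 2π/N = 700.17 s ≈ 700 s.

700 s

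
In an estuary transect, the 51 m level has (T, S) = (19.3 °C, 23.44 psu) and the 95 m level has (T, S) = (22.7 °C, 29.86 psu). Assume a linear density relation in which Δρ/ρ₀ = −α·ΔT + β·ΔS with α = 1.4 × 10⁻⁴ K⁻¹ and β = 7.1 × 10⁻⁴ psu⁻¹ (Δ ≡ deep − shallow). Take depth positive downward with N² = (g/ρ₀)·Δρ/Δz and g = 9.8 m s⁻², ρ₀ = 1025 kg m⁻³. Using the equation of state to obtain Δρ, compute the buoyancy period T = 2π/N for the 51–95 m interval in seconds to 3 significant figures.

ΔT = +3.4 K, ΔS = +6.42 psu (deep − shallow).
Δρ/ρ₀ = −αΔT + βΔS = -4.76 × 10⁻⁴ + 4.5582 × 10⁻³ = 4.0822 × 10⁻³, so Δρ ≈ 4.184 kg m⁻³.
N² = (g/ρ₀)·Δρ/Δz = g·(Δρ/ρ₀)/Δz = 9.8 × 4.0822 × 10⁻³ / 44 = 9.0922 × 10⁻⁴ s⁻².
N = √(9.0922 × 10⁻⁴) = 0.030153 rad s⁻¹ → T = 2π/N = 208.38 s ≈ 208 s.

208 s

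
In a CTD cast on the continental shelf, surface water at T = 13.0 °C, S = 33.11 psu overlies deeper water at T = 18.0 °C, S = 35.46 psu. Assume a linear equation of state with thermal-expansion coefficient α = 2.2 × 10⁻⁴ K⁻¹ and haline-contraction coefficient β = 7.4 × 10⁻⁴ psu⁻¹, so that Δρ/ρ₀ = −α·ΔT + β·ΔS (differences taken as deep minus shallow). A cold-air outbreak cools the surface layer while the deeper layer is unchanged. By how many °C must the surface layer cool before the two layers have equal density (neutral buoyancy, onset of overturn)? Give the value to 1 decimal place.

2.9 °C

Neutral buoyancy requires Δρ = 0, i.e. −α(T_deep − T_surf′) + β(S_deep − S_surf) = 0.
T_surf′ = T_deep − (β/α)·ΔS = 18.0 − (7.4 × 10⁻⁴/2.2 × 10⁻⁴)·(+2.35) = 10.095 °C.
Cooling required: 13.0 − (10.095) = 2.905 °C.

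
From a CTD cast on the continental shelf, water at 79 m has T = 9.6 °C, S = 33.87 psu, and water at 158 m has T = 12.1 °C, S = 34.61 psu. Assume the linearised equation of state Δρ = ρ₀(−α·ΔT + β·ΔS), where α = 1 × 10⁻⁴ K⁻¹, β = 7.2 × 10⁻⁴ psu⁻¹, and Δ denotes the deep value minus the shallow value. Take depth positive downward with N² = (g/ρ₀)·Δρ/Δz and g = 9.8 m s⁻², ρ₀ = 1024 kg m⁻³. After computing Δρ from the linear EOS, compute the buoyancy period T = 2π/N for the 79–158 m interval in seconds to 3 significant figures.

ΔT = +2.5 K, ΔS = +0.74 psu (deep − shallow).
Δρ/ρ₀ = −αΔT + βΔS = -2.50 × 10⁻⁴ + 5.328 × 10⁻⁴ = 2.828 × 10⁻⁴, so Δρ ≈ 0.2896 kg m⁻³.
N² = (g/ρ₀)·Δρ/Δz = g·(Δρ/ρ₀)/Δz = 9.8 × 2.828 × 10⁻⁴ / 79 = 3.5082 × 10⁻⁵ s⁻².
N = √(3.5082 × 10⁻⁵) = 5.9230 × 10⁻³ rad s⁻¹ → T = 2π/N = 1.0608 × 10³ s ≈ 1.06 × 10³ s.

1.06 × 10³ s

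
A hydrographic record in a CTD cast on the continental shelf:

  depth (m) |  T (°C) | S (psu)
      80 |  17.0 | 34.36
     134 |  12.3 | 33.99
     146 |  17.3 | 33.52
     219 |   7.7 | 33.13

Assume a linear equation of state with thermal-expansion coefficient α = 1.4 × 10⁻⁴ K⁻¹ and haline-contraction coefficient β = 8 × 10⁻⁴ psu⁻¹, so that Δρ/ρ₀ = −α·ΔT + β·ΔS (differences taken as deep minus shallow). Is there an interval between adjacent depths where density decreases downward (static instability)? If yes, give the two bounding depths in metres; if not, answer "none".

Evaluate Δρ/ρ₀ = −αΔT + βΔS across each adjacent pair:
  80–134 m: −αΔT+βΔS = −(1.4 × 10⁻⁴)(-4.7)+(8 × 10⁻⁴)(-0.37) = 3.6 × 10⁻⁴ → stable
  134–146 m: −αΔT+βΔS = −(1.4 × 10⁻⁴)(+5.0)+(8 × 10⁻⁴)(-0.47) = -1.1 × 10⁻³ → UNSTABLE
  146–219 m: −αΔT+βΔS = −(1.4 × 10⁻⁴)(-9.6)+(8 × 10⁻⁴)(-0.39) = 1.0 × 10⁻³ → stable
The 134–146 m interval has Δρ < 0: lighter water underlies denser water.

134–146 m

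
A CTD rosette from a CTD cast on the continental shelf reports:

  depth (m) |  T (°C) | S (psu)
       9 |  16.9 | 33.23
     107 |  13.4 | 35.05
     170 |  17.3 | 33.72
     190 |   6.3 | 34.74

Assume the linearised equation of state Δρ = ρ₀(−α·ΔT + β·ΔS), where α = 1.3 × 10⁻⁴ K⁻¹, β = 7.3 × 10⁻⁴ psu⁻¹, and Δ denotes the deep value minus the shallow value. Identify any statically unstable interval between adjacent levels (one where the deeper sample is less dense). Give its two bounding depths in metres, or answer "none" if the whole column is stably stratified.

Evaluate Δρ/ρ₀ = −αΔT + βΔS across each adjacent pair:
  9–107 m: −αΔT+βΔS = −(1.3 × 10⁻⁴)(-3.5)+(7.3 × 10⁻⁴)(+1.82) = 1.8 × 10⁻³ → stable
  107–170 m: −αΔT+βΔS = −(1.3 × 10⁻⁴)(+3.9)+(7.3 × 10⁻⁴)(-1.33) = -1.5 × 10⁻³ → UNSTABLE
  170–190 m: −αΔT+βΔS = −(1.3 × 10⁻⁴)(-11.0)+(7.3 × 10⁻⁴)(+1.02) = 2.2 × 10⁻³ → stable
The 107–170 m interval has Δρ < 0: lighter water underlies denser water.

107–170 m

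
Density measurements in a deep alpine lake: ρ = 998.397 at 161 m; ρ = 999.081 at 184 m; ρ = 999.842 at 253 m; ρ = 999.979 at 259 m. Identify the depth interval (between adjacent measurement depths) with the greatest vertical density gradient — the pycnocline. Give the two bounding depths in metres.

161–184 m

Compute the density gradient over each adjacent pair:
  161–184 m: Δρ/Δz = 0.684/23 = 0.030 kg m⁻⁴
  184–253 m: Δρ/Δz = 0.761/69 = 0.011 kg m⁻⁴
  253–259 m: Δρ/Δz = 0.137/6 = 0.023 kg m⁻⁴
The largest gradient is in the 161–184 m interval — the pycnocline.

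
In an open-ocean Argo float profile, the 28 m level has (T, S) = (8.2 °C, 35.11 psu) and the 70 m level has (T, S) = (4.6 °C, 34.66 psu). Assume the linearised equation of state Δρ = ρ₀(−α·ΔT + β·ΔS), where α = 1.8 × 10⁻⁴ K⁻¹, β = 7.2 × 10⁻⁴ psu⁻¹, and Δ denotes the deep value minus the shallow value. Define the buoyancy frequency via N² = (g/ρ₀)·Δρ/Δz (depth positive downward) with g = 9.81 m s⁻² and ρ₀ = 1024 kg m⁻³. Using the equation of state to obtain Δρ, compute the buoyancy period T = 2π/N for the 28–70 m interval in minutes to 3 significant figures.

ΔT = -3.6 K, ΔS = -0.45 psu (deep − shallow).
Δρ/ρ₀ = −αΔT + βΔS = 6.48 × 10⁻⁴ − 3.24 × 10⁻⁴ = 3.24 × 10⁻⁴, so Δρ ≈ 0.3318 kg m⁻³.
N² = (g/ρ₀)·Δρ/Δz = g·(Δρ/ρ₀)/Δz = 9.81 × 3.24 × 10⁻⁴ / 42 = 7.5677 × 10⁻⁵ s⁻².
N = √(7.5677 × 10⁻⁵) = 8.6993 × 10⁻³ rad s⁻¹ → T = 2π/N = 722.26 s = 12.038 min ≈ 12.0 min.

12.0 min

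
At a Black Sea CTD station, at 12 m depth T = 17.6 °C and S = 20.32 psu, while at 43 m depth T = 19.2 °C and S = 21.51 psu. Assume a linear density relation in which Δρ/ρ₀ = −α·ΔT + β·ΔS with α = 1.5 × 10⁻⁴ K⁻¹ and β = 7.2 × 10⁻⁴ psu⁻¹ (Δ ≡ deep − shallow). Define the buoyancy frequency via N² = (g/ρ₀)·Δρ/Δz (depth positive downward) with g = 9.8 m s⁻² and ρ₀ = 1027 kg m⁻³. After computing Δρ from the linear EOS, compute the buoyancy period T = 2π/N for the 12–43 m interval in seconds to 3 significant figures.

450 s

ΔT = +1.6 K, ΔS = +1.19 psu (deep − shallow).
Δρ/ρ₀ = −αΔT + βΔS = -2.40 × 10⁻⁴ + 8.568 × 10⁻⁴ = 6.168 × 10⁻⁴, so Δρ ≈ 0.6335 kg m⁻³.
N² = (g/ρ₀)·Δρ/Δz = g·(Δρ/ρ₀)/Δz = 9.8 × 6.168 × 10⁻⁴ / 31 = 1.9499 × 10⁻⁴ s⁻².
N = √(1.9499 × 10⁻⁴) = 0.013964 rad s⁻¹ → T = 2π/N = 449.96 s ≈ 450 s.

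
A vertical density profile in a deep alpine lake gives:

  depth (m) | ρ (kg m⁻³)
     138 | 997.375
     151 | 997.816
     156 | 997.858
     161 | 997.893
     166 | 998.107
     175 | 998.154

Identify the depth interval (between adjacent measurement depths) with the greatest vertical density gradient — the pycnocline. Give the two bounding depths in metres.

161–166 m

Compute the density gradient over each adjacent pair:
  138–151 m: Δρ/Δz = 0.441/13 = 0.034 kg m⁻⁴
  151–156 m: Δρ/Δz = 0.042/5 = 8.4 × 10⁻³ kg m⁻⁴
  156–161 m: Δρ/Δz = 0.035/5 = 7.0 × 10⁻³ kg m⁻⁴
  161–166 m: Δρ/Δz = 0.214/5 = 0.043 kg m⁻⁴
  166–175 m: Δρ/Δz = 0.047/9 = 5.2 × 10⁻³ kg m⁻⁴
The largest gradient is in the 161–166 m interval — the pycnocline.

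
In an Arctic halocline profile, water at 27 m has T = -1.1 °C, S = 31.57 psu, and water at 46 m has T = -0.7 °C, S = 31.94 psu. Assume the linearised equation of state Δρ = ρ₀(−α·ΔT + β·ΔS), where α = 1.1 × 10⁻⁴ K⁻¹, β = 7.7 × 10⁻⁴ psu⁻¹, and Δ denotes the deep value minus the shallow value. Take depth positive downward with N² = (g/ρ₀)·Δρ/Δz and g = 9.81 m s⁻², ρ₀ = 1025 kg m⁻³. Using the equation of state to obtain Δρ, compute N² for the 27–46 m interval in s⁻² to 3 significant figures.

ΔT = +0.4 K, ΔS = +0.37 psu (deep − shallow).
Δρ/ρ₀ = −αΔT + βΔS = -4.40 × 10⁻⁵ + 2.849 × 10⁻⁴ = 2.409 × 10⁻⁴, so Δρ ≈ 0.2469 kg m⁻³.
N² = (g/ρ₀)·Δρ/Δz = g·(Δρ/ρ₀)/Δz = 9.81 × 2.409 × 10⁻⁴ / 19 = 1.2438 × 10⁻⁴ s⁻² ≈ 1.24 × 10⁻⁴ s⁻².

1.24 × 10⁻⁴ s⁻²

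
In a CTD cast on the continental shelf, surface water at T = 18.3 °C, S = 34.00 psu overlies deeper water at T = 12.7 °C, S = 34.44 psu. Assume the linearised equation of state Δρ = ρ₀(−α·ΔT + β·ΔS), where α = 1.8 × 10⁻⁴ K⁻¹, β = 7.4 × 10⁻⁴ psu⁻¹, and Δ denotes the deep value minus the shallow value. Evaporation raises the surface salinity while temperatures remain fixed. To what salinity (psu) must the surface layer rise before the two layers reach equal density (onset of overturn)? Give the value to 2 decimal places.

35.80 psu

Neutral buoyancy requires −α(T_deep − T_surf) + β(S_deep − S_surf′) = 0.
S_surf′ = S_deep − (α/β)·ΔT = 34.44 − (1.8 × 10⁻⁴/7.4 × 10⁻⁴)·(-5.6) = 35.8022 psu.
Increase required: 35.8022 − 34.00 = 1.8022 psu.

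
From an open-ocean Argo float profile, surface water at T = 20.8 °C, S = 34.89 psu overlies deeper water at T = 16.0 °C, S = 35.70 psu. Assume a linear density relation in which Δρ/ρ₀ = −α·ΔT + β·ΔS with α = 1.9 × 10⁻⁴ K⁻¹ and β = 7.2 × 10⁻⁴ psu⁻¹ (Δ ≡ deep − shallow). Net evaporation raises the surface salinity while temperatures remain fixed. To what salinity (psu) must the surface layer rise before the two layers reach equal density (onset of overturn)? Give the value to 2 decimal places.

36.97 psu

Neutral buoyancy requires −α(T_deep − T_surf) + β(S_deep − S_surf′) = 0.
S_surf′ = S_deep − (α/β)·ΔT = 35.70 − (1.9 × 10⁻⁴/7.2 × 10⁻⁴)·(-4.8) = 36.9667 psu.
Increase required: 36.9667 − 34.89 = 2.0767 psu.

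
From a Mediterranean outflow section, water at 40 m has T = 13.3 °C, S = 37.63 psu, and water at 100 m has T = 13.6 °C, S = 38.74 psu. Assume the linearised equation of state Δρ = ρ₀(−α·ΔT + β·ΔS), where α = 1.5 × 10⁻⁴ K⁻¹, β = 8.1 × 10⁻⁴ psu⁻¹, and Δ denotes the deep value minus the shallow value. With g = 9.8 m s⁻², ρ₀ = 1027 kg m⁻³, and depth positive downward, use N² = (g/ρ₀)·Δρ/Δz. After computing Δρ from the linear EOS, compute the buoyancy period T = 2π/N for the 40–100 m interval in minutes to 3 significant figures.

ΔT = +0.3 K, ΔS = +1.11 psu (deep − shallow).
Δρ/ρ₀ = −αΔT + βΔS = -4.50 × 10⁻⁵ + 8.991 × 10⁻⁴ = 8.541 × 10⁻⁴, so Δρ ≈ 0.8772 kg m⁻³.
N² = (g/ρ₀)·Δρ/Δz = g·(Δρ/ρ₀)/Δz = 9.8 × 8.541 × 10⁻⁴ / 60 = 1.3950 × 10⁻⁴ s⁻².
N = √(1.3950 × 10⁻⁴) = 0.011811 rad s⁻¹ → T = 2π/N = 531.98 s = 8.8663 min ≈ 8.87 min.

8.87 min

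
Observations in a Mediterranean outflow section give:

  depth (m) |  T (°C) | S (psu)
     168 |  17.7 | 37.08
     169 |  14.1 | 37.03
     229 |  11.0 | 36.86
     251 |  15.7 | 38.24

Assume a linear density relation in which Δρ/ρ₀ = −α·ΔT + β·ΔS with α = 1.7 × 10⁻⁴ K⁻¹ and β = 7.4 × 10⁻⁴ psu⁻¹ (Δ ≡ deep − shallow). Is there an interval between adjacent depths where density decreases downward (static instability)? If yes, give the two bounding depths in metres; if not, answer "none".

none

Evaluate Δρ/ρ₀ = −αΔT + βΔS across each adjacent pair:
  168–169 m: −αΔT+βΔS = −(1.7 × 10⁻⁴)(-3.6)+(7.4 × 10⁻⁴)(-0.05) = 5.7 × 10⁻⁴ → stable
  169–229 m: −αΔT+βΔS = −(1.7 × 10⁻⁴)(-3.1)+(7.4 × 10⁻⁴)(-0.17) = 4.0 × 10⁻⁴ → stable
  229–251 m: −αΔT+βΔS = −(1.7 × 10⁻⁴)(+4.7)+(7.4 × 10⁻⁴)(+1.38) = 2.2 × 10⁻⁴ → stable
Every interval has Δρ > 0: the column is stably stratified throughout.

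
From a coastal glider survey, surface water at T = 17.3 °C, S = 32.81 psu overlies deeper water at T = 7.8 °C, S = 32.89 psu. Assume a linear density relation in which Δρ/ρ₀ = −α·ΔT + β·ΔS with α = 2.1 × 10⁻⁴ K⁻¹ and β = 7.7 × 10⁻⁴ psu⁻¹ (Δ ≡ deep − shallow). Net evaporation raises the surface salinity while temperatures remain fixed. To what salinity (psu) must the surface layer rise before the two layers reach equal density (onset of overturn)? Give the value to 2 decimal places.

Neutral buoyancy requires −α(T_deep − T_surf) + β(S_deep − S_surf′) = 0.
S_surf′ = S_deep − (α/β)·ΔT = 32.89 − (2.1 × 10⁻⁴/7.7 × 10⁻⁴)·(-9.5) = 35.4809 psu.
Increase required: 35.4809 − 32.81 = 2.6709 psu.

35.48 psu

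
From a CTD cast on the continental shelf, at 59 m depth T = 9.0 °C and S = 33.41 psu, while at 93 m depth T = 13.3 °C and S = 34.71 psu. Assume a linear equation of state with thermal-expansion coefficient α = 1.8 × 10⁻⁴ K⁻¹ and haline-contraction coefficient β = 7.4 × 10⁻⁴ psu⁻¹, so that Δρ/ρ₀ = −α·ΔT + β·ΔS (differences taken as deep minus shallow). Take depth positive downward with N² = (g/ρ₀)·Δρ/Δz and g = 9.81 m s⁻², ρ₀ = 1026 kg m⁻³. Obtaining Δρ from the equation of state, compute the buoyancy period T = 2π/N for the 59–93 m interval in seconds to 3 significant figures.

ΔT = +4.3 K, ΔS = +1.30 psu (deep − shallow).
Δρ/ρ₀ = −αΔT + βΔS = -7.74 × 10⁻⁴ + 9.62 × 10⁻⁴ = 1.88 × 10⁻⁴, so Δρ ≈ 0.1929 kg m⁻³.
N² = (g/ρ₀)·Δρ/Δz = g·(Δρ/ρ₀)/Δz = 9.81 × 1.88 × 10⁻⁴ / 34 = 5.4244 × 10⁻⁵ s⁻².
N = √(5.4244 × 10⁻⁵) = 7.3651 × 10⁻³ rad s⁻¹ → T = 2π/N = 853.10 s ≈ 853 s.

853 s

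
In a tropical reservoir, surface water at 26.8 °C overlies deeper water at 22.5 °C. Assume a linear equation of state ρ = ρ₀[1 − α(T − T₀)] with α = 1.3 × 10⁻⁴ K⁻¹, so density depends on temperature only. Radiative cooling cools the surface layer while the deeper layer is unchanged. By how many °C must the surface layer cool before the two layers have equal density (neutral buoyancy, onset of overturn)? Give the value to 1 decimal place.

4.3 °C

With temperature the only control, equal density requires T_surf′ = T_deep.
T_surf′ = 22.5 °C.
Cooling required: 26.8 − 22.5 = 4.3 °C.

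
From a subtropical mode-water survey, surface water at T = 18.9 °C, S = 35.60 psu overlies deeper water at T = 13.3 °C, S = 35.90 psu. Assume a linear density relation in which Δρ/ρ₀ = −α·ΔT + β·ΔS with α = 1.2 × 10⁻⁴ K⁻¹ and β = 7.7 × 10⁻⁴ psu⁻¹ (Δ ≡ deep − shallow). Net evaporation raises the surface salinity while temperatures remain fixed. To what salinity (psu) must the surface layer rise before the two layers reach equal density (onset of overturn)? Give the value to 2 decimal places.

Neutral buoyancy requires −α(T_deep − T_surf) + β(S_deep − S_surf′) = 0.
S_surf′ = S_deep − (α/β)·ΔT = 35.90 − (1.2 × 10⁻⁴/7.7 × 10⁻⁴)·(-5.6) = 36.7727 psu.
Increase required: 36.7727 − 35.60 = 1.1727 psu.

36.77 psu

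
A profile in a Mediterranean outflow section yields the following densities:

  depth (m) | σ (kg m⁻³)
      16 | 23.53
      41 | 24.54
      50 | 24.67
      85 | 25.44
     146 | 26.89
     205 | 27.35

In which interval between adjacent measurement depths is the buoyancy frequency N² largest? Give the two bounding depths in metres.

Compute the density gradient over each adjacent pair:
  16–41 m: Δρ/Δz = 1.01/25 = 0.040 kg m⁻⁴
  41–50 m: Δρ/Δz = 0.13/9 = 0.014 kg m⁻⁴
  50–85 m: Δρ/Δz = 0.77/35 = 0.022 kg m⁻⁴
  85–146 m: Δρ/Δz = 1.45/61 = 0.024 kg m⁻⁴
  146–205 m: Δρ/Δz = 0.46/59 = 7.8 × 10⁻³ kg m⁻⁴
The largest gradient is in the 16–41 m interval — the pycnocline.

16–41 m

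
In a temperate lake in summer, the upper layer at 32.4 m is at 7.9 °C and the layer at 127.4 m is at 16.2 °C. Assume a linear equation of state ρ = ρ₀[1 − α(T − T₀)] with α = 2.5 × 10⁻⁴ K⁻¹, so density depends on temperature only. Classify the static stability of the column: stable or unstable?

ΔT = 16.2 − 7.9 = +8.3 K, so Δρ/ρ₀ = −αΔT = -2.075 × 10⁻³.
Δρ/ρ₀ < 0, so Δρ < 0: deeper water is lighter → statically unstable; the column would overturn.

unstable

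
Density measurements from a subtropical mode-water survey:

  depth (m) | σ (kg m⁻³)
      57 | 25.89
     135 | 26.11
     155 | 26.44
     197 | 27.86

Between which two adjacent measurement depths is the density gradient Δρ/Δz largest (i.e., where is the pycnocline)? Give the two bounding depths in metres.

155–197 m

Compute the density gradient over each adjacent pair:
  57–135 m: Δρ/Δz = 0.22/78 = 2.8 × 10⁻³ kg m⁻⁴
  135–155 m: Δρ/Δz = 0.33/20 = 0.017 kg m⁻⁴
  155–197 m: Δρ/Δz = 1.42/42 = 0.034 kg m⁻⁴
The largest gradient is in the 155–197 m interval — the pycnocline.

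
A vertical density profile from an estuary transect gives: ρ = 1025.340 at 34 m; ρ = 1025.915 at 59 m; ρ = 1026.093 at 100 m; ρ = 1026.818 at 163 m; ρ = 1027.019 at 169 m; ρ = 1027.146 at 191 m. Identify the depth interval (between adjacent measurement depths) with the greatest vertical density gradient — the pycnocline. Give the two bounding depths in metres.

163–169 m

Compute the density gradient over each adjacent pair:
  34–59 m: Δρ/Δz = 0.575/25 = 0.023 kg m⁻⁴
  59–100 m: Δρ/Δz = 0.178/41 = 4.3 × 10⁻³ kg m⁻⁴
  100–163 m: Δρ/Δz = 0.725/63 = 0.012 kg m⁻⁴
  163–169 m: Δρ/Δz = 0.201/6 = 0.034 kg m⁻⁴
  169–191 m: Δρ/Δz = 0.127/22 = 5.8 × 10⁻³ kg m⁻⁴
The largest gradient is in the 163–169 m interval — the pycnocline.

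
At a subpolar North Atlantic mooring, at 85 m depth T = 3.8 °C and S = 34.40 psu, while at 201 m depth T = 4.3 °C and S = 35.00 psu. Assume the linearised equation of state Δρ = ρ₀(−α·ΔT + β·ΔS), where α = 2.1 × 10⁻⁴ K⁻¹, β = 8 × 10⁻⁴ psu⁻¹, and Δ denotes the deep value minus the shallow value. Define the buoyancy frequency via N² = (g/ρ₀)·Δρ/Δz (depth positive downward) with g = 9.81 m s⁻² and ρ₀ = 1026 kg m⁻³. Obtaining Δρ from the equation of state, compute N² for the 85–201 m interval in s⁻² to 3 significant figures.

3.17 × 10⁻⁵ s⁻²

ΔT = +0.5 K, ΔS = +0.60 psu (deep − shallow).
Δρ/ρ₀ = −αΔT + βΔS = -1.05 × 10⁻⁴ + 4.80 × 10⁻⁴ = 3.75 × 10⁻⁴, so Δρ ≈ 0.3847 kg m⁻³.
N² = (g/ρ₀)·Δρ/Δz = g·(Δρ/ρ₀)/Δz = 9.81 × 3.75 × 10⁻⁴ / 116 = 3.1713 × 10⁻⁵ s⁻² ≈ 3.17 × 10⁻⁵ s⁻².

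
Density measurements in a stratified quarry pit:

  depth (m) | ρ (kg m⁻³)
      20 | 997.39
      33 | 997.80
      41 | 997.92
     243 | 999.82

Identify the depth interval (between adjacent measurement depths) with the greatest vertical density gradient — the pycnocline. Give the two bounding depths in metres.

Compute the density gradient over each adjacent pair:
  20–33 m: Δρ/Δz = 0.41/13 = 0.032 kg m⁻⁴
  33–41 m: Δρ/Δz = 0.12/8 = 0.015 kg m⁻⁴
  41–243 m: Δρ/Δz = 1.90/202 = 9.4 × 10⁻³ kg m⁻⁴
The largest gradient is in the 20–33 m interval — the pycnocline.

20–33 m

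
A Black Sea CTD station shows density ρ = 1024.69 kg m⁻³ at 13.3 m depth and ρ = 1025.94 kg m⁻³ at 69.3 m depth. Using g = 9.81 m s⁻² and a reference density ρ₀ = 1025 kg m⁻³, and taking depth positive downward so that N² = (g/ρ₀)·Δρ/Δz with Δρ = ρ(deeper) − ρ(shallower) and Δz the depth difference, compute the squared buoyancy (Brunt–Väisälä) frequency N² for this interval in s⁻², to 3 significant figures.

Δρ = 1025.94 − 1024.69 = 1.25 kg m⁻³ over Δz = 69.3 − 13.3 = 56 m.
N² = (9.81/1025) × (1.25/56) = 2.1363 × 10⁻⁴ s⁻² ≈ 2.14 × 10⁻⁴ s⁻².
Since Δρ > 0 the layer is stably stratified.

2.14 × 10⁻⁴ s⁻²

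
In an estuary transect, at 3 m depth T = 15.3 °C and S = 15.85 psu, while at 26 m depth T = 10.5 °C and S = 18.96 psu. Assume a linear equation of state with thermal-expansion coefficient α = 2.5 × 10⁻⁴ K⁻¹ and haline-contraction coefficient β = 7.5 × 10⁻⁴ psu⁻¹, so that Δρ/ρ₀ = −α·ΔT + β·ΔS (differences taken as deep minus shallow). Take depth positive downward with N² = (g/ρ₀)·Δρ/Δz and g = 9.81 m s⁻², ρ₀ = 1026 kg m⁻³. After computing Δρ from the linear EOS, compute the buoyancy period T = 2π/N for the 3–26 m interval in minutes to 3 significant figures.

2.70 min

ΔT = -4.8 K, ΔS = +3.11 psu (deep − shallow).
Δρ/ρ₀ = −αΔT + βΔS = 1.20 × 10⁻³ + 2.3325 × 10⁻³ = 3.5325 × 10⁻³, so Δρ ≈ 3.624 kg m⁻³.
N² = (g/ρ₀)·Δρ/Δz = g·(Δρ/ρ₀)/Δz = 9.81 × 3.5325 × 10⁻³ / 23 = 1.5067 × 10⁻³ s⁻².
N = √(1.5067 × 10⁻³) = 0.038816 rad s⁻¹ → T = 2π/N = 161.87 s = 2.6978 min ≈ 2.70 min.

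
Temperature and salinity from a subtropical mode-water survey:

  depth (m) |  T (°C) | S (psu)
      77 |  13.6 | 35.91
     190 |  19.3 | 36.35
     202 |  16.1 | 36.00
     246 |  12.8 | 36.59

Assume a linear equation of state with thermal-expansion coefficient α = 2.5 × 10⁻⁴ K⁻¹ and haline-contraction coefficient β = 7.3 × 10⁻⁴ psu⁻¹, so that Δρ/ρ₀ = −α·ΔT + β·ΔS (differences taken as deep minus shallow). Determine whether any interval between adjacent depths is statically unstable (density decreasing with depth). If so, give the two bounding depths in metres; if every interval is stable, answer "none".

77–190 m

Evaluate Δρ/ρ₀ = −αΔT + βΔS across each adjacent pair:
  77–190 m: −αΔT+βΔS = −(2.5 × 10⁻⁴)(+5.7)+(7.3 × 10⁻⁴)(+0.44) = -1.1 × 10⁻³ → UNSTABLE
  190–202 m: −αΔT+βΔS = −(2.5 × 10⁻⁴)(-3.2)+(7.3 × 10⁻⁴)(-0.35) = 5.4 × 10⁻⁴ → stable
  202–246 m: −αΔT+βΔS = −(2.5 × 10⁻⁴)(-3.3)+(7.3 × 10⁻⁴)(+0.59) = 1.3 × 10⁻³ → stable
The 77–190 m interval has Δρ < 0: lighter water underlies denser water.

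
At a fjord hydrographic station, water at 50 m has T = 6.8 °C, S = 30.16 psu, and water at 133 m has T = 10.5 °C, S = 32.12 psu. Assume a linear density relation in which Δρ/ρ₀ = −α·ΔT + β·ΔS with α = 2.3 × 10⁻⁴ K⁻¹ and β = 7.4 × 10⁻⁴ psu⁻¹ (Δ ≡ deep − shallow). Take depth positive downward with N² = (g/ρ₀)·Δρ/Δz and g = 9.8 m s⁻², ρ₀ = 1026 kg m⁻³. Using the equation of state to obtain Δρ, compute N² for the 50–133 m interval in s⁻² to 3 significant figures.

ΔT = +3.7 K, ΔS = +1.96 psu (deep − shallow).
Δρ/ρ₀ = −αΔT + βΔS = -8.51 × 10⁻⁴ + 1.4504 × 10⁻³ = 5.994 × 10⁻⁴, so Δρ ≈ 0.6150 kg m⁻³.
N² = (g/ρ₀)·Δρ/Δz = g·(Δρ/ρ₀)/Δz = 9.8 × 5.994 × 10⁻⁴ / 83 = 7.0773 × 10⁻⁵ s⁻² ≈ 7.08 × 10⁻⁵ s⁻².

7.08 × 10⁻⁵ s⁻²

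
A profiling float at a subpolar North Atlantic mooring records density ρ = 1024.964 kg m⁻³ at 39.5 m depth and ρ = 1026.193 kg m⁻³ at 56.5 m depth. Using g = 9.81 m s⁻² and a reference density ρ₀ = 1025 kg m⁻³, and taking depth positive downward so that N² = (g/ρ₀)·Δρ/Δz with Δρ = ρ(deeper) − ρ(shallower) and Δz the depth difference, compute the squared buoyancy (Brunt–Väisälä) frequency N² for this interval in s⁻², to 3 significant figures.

Δρ = 1026.193 − 1024.964 = 1.229 kg m⁻³ over Δz = 56.5 − 39.5 = 17 m.
N² = (9.81/1025) × (1.229/17) = 6.9191 × 10⁻⁴ s⁻² ≈ 6.92 × 10⁻⁴ s⁻².

6.92 × 10⁻⁴ s⁻²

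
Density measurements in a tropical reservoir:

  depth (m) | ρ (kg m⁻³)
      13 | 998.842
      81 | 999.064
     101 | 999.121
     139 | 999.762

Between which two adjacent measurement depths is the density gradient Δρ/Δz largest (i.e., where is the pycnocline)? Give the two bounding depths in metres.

101–139 m

Compute the density gradient over each adjacent pair:
  13–81 m: Δρ/Δz = 0.222/68 = 3.3 × 10⁻³ kg m⁻⁴
  81–101 m: Δρ/Δz = 0.057/20 = 2.9 × 10⁻³ kg m⁻⁴
  101–139 m: Δρ/Δz = 0.641/38 = 0.017 kg m⁻⁴
The largest gradient is in the 101–139 m interval — the pycnocline.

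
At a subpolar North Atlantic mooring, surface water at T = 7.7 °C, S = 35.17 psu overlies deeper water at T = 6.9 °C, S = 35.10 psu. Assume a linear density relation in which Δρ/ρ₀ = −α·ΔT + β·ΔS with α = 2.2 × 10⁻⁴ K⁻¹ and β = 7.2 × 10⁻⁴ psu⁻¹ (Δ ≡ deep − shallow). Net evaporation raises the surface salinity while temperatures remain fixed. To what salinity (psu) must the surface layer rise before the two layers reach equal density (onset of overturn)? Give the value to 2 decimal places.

35.34 psu

Neutral buoyancy requires −α(T_deep − T_surf) + β(S_deep − S_surf′) = 0.
S_surf′ = S_deep − (α/β)·ΔT = 35.10 − (2.2 × 10⁻⁴/7.2 × 10⁻⁴)·(-0.8) = 35.3444 psu.
Increase required: 35.3444 − 35.17 = 0.1744 psu.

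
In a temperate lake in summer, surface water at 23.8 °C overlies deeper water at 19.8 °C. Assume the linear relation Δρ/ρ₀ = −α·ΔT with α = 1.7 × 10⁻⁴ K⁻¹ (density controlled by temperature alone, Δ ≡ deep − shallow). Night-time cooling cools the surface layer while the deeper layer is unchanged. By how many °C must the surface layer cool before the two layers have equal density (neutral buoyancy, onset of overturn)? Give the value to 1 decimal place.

With temperature the only control, equal density requires T_surf′ = T_deep.
T_surf′ = 19.8 °C.
Cooling required: 23.8 − 19.8 = 4.0 °C.

4.0 °C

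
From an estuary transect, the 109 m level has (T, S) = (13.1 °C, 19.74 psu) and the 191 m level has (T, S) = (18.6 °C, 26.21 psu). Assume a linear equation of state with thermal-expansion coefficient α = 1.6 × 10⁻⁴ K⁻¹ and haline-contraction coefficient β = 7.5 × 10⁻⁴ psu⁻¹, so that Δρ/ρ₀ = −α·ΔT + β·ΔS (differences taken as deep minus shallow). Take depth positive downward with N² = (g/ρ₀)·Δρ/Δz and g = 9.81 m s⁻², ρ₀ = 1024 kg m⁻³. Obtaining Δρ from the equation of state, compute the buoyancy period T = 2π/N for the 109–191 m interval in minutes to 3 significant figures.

ΔT = +5.5 K, ΔS = +6.47 psu (deep − shallow).
Δρ/ρ₀ = −αΔT + βΔS = -8.80 × 10⁻⁴ + 4.8525 × 10⁻³ = 3.9725 × 10⁻³, so Δρ ≈ 4.068 kg m⁻³.
N² = (g/ρ₀)·Δρ/Δz = g·(Δρ/ρ₀)/Δz = 9.81 × 3.9725 × 10⁻³ / 82 = 4.7525 × 10⁻⁴ s⁻².
N = √(4.7525 × 10⁻⁴) = 0.021800 rad s⁻¹ → T = 2π/N = 288.22 s = 4.8037 min ≈ 4.80 min.

4.80 min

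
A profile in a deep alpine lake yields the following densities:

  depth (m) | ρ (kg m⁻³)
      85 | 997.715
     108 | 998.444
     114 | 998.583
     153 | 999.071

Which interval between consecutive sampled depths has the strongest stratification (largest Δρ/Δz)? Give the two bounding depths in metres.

Compute the density gradient over each adjacent pair:
  85–108 m: Δρ/Δz = 0.729/23 = 0.032 kg m⁻⁴
  108–114 m: Δρ/Δz = 0.139/6 = 0.023 kg m⁻⁴
  114–153 m: Δρ/Δz = 0.488/39 = 0.013 kg m⁻⁴
The largest gradient is in the 85–108 m interval — the pycnocline.

85–108 m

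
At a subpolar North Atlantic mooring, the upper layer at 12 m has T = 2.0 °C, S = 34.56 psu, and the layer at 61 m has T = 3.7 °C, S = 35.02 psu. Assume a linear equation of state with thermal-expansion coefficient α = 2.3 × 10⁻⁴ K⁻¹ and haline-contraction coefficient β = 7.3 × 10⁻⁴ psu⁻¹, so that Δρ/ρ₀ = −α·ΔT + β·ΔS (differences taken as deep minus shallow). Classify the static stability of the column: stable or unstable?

ΔT = 3.7 − 2.0 = +1.7 K and ΔS = 35.02 − 34.56 = +0.46 psu (deep − shallow).
−αΔT = -3.91 × 10⁻⁴; βΔS = 3.358 × 10⁻⁴; sum Δρ/ρ₀ = -5.52 × 10⁻⁵.
Δρ/ρ₀ < 0, so Δρ < 0: deeper water is lighter → statically unstable; the column would overturn.

unstable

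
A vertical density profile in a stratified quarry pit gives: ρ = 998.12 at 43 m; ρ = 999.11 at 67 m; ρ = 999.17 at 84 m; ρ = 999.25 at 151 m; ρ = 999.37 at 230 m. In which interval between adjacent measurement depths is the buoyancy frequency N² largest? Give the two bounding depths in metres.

43–67 m

Compute the density gradient over each adjacent pair:
  43–67 m: Δρ/Δz = 0.99/24 = 0.041 kg m⁻⁴
  67–84 m: Δρ/Δz = 0.06/17 = 3.5 × 10⁻³ kg m⁻⁴
  84–151 m: Δρ/Δz = 0.08/67 = 1.2 × 10⁻³ kg m⁻⁴
  151–230 m: Δρ/Δz = 0.12/79 = 1.5 × 10⁻³ kg m⁻⁴
The largest gradient is in the 43–67 m interval — the pycnocline.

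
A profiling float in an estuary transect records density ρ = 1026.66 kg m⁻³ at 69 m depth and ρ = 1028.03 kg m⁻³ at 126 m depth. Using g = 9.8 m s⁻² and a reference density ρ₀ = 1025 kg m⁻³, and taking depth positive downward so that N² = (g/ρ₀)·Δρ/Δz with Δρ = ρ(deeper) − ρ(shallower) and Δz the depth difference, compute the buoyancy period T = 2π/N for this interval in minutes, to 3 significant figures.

6.91 min

Δρ = 1028.03 − 1026.66 = 1.37 kg m⁻³ over Δz = 126 − 69 = 57 m.
N² = (9.8/1025) × (1.37/57) = 2.2980 × 10⁻⁴ s⁻².
N = √(2.2980 × 10⁻⁴) = 0.015159 rad s⁻¹, so T = 2π/N = 414.49 s = 6.9082 min ≈ 6.91 min.
A positive N² confirms static stability across the interval.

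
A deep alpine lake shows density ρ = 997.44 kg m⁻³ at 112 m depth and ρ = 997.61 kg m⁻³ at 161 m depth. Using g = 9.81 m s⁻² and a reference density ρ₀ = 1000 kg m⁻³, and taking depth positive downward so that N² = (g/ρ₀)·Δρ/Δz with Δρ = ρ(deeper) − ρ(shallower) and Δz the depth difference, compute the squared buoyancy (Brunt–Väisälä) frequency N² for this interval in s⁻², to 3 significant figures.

3.40 × 10⁻⁵ s⁻²

Δρ = 997.61 − 997.44 = 0.17 kg m⁻³ over Δz = 161 − 112 = 49 m.
N² = (9.81/1000) × (0.17/49) = 3.4035 × 10⁻⁵ s⁻² ≈ 3.40 × 10⁻⁵ s⁻².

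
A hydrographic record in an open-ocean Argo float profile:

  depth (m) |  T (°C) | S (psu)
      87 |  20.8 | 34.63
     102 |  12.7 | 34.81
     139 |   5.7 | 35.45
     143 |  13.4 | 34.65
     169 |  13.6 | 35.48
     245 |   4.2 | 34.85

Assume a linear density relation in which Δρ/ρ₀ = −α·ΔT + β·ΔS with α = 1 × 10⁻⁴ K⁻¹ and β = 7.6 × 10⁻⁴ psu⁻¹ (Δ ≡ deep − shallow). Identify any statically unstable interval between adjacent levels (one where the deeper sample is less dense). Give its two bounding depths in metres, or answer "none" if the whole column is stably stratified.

139–143 m

Evaluate Δρ/ρ₀ = −αΔT + βΔS across each adjacent pair:
  87–102 m: −αΔT+βΔS = −(1 × 10⁻⁴)(-8.1)+(7.6 × 10⁻⁴)(+0.18) = 9.5 × 10⁻⁴ → stable
  102–139 m: −αΔT+βΔS = −(1 × 10⁻⁴)(-7.0)+(7.6 × 10⁻⁴)(+0.64) = 1.2 × 10⁻³ → stable
  139–143 m: −αΔT+βΔS = −(1 × 10⁻⁴)(+7.7)+(7.6 × 10⁻⁴)(-0.80) = -1.4 × 10⁻³ → UNSTABLE
  143–169 m: −αΔT+βΔS = −(1 × 10⁻⁴)(+0.2)+(7.6 × 10⁻⁴)(+0.83) = 6.1 × 10⁻⁴ → stable
  169–245 m: −αΔT+βΔS = −(1 × 10⁻⁴)(-9.4)+(7.6 × 10⁻⁴)(-0.63) = 4.6 × 10⁻⁴ → stable
The 139–143 m interval has Δρ < 0: lighter water underlies denser water.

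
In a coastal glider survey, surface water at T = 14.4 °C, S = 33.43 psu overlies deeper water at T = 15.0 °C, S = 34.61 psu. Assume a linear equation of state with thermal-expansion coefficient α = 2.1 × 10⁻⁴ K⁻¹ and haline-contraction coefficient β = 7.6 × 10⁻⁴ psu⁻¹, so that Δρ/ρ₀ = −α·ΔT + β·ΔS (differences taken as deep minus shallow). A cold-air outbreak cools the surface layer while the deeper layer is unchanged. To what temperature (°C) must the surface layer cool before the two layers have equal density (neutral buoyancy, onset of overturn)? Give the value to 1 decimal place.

10.7 °C

Neutral buoyancy requires Δρ = 0, i.e. −α(T_deep − T_surf′) + β(S_deep − S_surf) = 0.
T_surf′ = T_deep − (β/α)·ΔS = 15.0 − (7.6 × 10⁻⁴/2.1 × 10⁻⁴)·(+1.18) = 10.730 °C.
Cooling required: 14.4 − (10.730) = 3.670 °C.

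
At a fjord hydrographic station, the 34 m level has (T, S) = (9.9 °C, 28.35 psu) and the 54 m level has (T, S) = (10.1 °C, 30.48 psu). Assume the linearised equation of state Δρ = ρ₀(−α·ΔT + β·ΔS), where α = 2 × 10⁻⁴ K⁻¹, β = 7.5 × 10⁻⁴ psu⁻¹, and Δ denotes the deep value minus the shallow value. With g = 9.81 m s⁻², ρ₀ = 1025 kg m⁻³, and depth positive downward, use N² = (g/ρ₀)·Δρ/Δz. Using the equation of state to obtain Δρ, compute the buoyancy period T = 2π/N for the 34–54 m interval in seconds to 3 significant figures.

ΔT = +0.2 K, ΔS = +2.13 psu (deep − shallow).
Δρ/ρ₀ = −αΔT + βΔS = -4.00 × 10⁻⁵ + 1.5975 × 10⁻³ = 1.5575 × 10⁻³, so Δρ ≈ 1.596 kg m⁻³.
N² = (g/ρ₀)·Δρ/Δz = g·(Δρ/ρ₀)/Δz = 9.81 × 1.5575 × 10⁻³ / 20 = 7.6395 × 10⁻⁴ s⁻².
N = √(7.6395 × 10⁻⁴) = 0.027640 rad s⁻¹ → T = 2π/N = 227.32 s ≈ 227 s.

227 s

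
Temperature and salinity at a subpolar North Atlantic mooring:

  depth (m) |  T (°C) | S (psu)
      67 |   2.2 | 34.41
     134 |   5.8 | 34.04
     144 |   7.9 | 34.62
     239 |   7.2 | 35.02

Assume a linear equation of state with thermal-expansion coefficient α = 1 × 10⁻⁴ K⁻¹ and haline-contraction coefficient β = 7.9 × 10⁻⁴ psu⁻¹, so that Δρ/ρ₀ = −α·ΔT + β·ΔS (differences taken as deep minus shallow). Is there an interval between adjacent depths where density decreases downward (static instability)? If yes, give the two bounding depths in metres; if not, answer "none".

Evaluate Δρ/ρ₀ = −αΔT + βΔS across each adjacent pair:
  67–134 m: −αΔT+βΔS = −(1 × 10⁻⁴)(+3.6)+(7.9 × 10⁻⁴)(-0.37) = -6.5 × 10⁻⁴ → UNSTABLE
  134–144 m: −αΔT+βΔS = −(1 × 10⁻⁴)(+2.1)+(7.9 × 10⁻⁴)(+0.58) = 2.5 × 10⁻⁴ → stable
  144–239 m: −αΔT+βΔS = −(1 × 10⁻⁴)(-0.7)+(7.9 × 10⁻⁴)(+0.40) = 3.9 × 10⁻⁴ → stable
The 67–134 m interval has Δρ < 0: lighter water underlies denser water.

67–134 m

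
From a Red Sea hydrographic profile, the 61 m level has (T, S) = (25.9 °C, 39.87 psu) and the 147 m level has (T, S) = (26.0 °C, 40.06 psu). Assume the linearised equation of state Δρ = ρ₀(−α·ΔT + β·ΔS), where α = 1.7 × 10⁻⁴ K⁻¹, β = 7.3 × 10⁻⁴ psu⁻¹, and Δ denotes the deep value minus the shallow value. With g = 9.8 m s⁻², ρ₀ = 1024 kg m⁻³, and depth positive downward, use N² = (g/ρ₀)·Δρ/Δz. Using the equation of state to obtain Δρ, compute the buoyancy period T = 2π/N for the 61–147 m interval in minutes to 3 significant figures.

28.1 min

ΔT = +0.1 K, ΔS = +0.19 psu (deep − shallow).
Δρ/ρ₀ = −αΔT + βΔS = -1.70 × 10⁻⁵ + 1.387 × 10⁻⁴ = 1.217 × 10⁻⁴, so Δρ ≈ 0.1246 kg m⁻³.
N² = (g/ρ₀)·Δρ/Δz = g·(Δρ/ρ₀)/Δz = 9.8 × 1.217 × 10⁻⁴ / 86 = 1.3868 × 10⁻⁵ s⁻².
N = √(1.3868 × 10⁻⁵) = 3.7240 × 10⁻³ rad s⁻¹ → T = 2π/N = 1.6872 × 10³ s = 28.120 min ≈ 28.1 min.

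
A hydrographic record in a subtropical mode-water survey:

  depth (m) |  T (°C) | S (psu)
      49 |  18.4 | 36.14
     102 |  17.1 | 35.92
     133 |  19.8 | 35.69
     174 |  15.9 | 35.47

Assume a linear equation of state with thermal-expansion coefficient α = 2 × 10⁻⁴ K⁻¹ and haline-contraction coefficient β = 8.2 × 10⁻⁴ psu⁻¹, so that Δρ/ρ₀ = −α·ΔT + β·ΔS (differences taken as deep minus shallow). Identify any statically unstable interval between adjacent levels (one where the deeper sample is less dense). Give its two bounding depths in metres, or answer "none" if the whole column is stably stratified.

Evaluate Δρ/ρ₀ = −αΔT + βΔS across each adjacent pair:
  49–102 m: −αΔT+βΔS = −(2 × 10⁻⁴)(-1.3)+(8.2 × 10⁻⁴)(-0.22) = 8.0 × 10⁻⁵ → stable
  102–133 m: −αΔT+βΔS = −(2 × 10⁻⁴)(+2.7)+(8.2 × 10⁻⁴)(-0.23) = -7.3 × 10⁻⁴ → UNSTABLE
  133–174 m: −αΔT+βΔS = −(2 × 10⁻⁴)(-3.9)+(8.2 × 10⁻⁴)(-0.22) = 6.0 × 10⁻⁴ → stable
The 102–133 m interval has Δρ < 0: lighter water underlies denser water.

102–133 m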